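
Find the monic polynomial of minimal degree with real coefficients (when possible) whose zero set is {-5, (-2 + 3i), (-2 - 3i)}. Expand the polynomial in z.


The polynomial is p(z) = ∏_{α ∈ S} (z − α), where S = {-5, (-2 + 3i), (-2 - 3i)}.
Expanding the product yields: p(z) = z^3 + 9·z^2 + 33·z + 65.
Note conjugate pairs combine to real quadratics: (z − (-2+3i))(z − (-2−3i)) = z² + 4z + 13.
The resulting polynomial has degree 3 and real coefficients as required.

p(z) = z^3 + 9·z^2 + 33·z + 65.


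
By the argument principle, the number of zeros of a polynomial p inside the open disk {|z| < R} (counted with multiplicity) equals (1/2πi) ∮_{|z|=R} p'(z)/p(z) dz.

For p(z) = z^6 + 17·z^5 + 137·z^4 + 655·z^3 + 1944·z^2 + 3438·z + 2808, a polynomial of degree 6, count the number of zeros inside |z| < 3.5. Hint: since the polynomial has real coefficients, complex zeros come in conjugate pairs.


The zeros of p are: -3, (-3 + 3i), (-3 - 3i), (-2 + 3i), (-2 - 3i), -4.
Their magnitudes are: 3, 4.243, 4.243, 3.606, 3.606, 4.
Zeros with |z| < R = 3.5: -3.
Count = 1.
By the argument principle, (1/2πi) ∮_{|z|=R} p'(z)/p(z) dz equals exactly this count.

Number of zeros inside |z| < 3.5: 1.


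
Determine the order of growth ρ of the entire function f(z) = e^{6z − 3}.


|e^{6z − 3}| = e^{Re(6·z) + -3} ≤ e^{6|z|^1 + -3} = e^{6r^1 + -3} on |z| = r, so ρ ≤ 1. Choosing z on |z|=r so that 6·z is real positive (always possible by picking arg z appropriately) gives |f(z)| = e^{6r^1 + -3}, matching the bound. The additive constant -3 does not affect log log M(r) ~ 1·log r. Hence ρ = 1.
Therefore ρ = 1.

Order ρ = 1.


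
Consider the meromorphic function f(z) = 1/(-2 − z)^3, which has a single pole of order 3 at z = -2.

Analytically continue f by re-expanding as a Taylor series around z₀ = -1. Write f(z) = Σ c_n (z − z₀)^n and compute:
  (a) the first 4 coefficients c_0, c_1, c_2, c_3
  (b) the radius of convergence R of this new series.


Let w = z − z₀, so z = z₀ + w.
Then -2 − z = -2 − (z₀ + w) = (-2 − z₀) − w = -1 − w.
f(z) = 1/(-1 − w)^3 = (1/(-1)^3) · (1 − w/(-1))^{−3}.
By the binomial series (1−u)^{−3} = Σ_{n≥0} C(n+2, 2) u^n for |u|<1, with u = w/(-1):
  c_n = C(n+2, 2) / (-1)^(n+3).
  c_0 = 1/(-1)^3 = -1.
  c_1 = 3/(-1)^4 = 3.
  c_2 = 6/(-1)^5 = -6.
  c_3 = 10/(-1)^6 = 10.
The series is valid for |w/d| < 1, i.e. |z − z₀| < |d|.
Radius of convergence: R = |-2 − z₀| = |-1| = 1 (distance from z₀ to the singularity z = -2).

c_0 = -1, c_1 = 3, c_2 = -6, c_3 = 10; R = 1.


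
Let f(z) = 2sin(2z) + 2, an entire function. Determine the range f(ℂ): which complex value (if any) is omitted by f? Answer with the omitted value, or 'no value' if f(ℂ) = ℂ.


Little Picard bounds the complement of f(ℂ) to at most one point.
sin is entire and surjective onto ℂ: for every w ∈ ℂ, sin(ζ) = w has a solution ζ ∈ ℂ (e.g., via the complex inverse arcsin). With ζ = 2z this gives z = ζ/(2). Then 2·sin(2z) takes every value in 2·ℂ = ℂ, and adding 2 is a bijection of ℂ. So f is surjective and omits no value. (Note: only on the real line is sin bounded by [−1, 1].)

Omitted value: no value.


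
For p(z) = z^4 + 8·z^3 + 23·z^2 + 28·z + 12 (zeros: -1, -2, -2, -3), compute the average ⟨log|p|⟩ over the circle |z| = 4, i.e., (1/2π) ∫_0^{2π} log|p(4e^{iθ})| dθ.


Zeros: -3, -2, -2, -1; r = 4.
Inside |z| < r: -3, -2, -2, -1. Outside (|z| ≥ r): ∅.
p(0) = 12, so log|p(0)| = log(12) = 2.4849.
Apply Jensen: I(r) = log|p(0)| + Σ_k log(r/|z_k|), summed over zeros inside |z| < r.
  log(r/|z_k|) for z_k = -1: log(4/1) = 1.3863
  log(r/|z_k|) for z_k = -2: log(4/2) = 0.6931
  log(r/|z_k|) for z_k = -2: log(4/2) = 0.6931
  log(r/|z_k|) for z_k = -3: log(4/3) = 0.2877
Sum over inside zeros: 3.0603.
I(r) = log|p(0)| + (inside sum) = 2.4849 + 3.0603 = 5.5452.
Closed form (all zeros inside, monic): I(r) = n·log(r) = 4·log(4) = 5.5452. ✓

I(r) ≈ 5.5452.


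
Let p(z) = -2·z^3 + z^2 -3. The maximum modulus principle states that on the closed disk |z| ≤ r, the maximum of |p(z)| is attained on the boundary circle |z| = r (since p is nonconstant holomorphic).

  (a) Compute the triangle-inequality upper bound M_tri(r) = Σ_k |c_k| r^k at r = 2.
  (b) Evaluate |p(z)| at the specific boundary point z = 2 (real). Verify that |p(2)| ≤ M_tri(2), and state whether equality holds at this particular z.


Coefficients: c_0 = -3, c_1 = 0, c_2 = 1, c_3 = -2. Radius r = 2.
Part (a). Triangle bound: M_tri(r) = Σ_k |c_k| r^k
  = |-3|·2^0 + |0|·2^1 + |1|·2^2 + |-2|·2^3
  = 3 + 0 + 4 + 16 = 23.
This bounds M(r) := max_{|z|=r} |p(z)| from above; equality holds iff all terms c_k z^k can be made to align in phase at a single z on |z|=r.
Part (b). At z = 2 (real, on the circle |z| = r):
  p(2) = (-3)·2^0 + (0)·2^1 + (1)·2^2 + (-2)·2^3 = -15.
  |p(2)| = 15.
Check: |p(2)| = 15 ≤ 23 = M_tri(2). ✓ Equality does not hold at z = 2 (the coefficients have mixed signs, so the terms do not all align in phase there).

M_tri(2) = 23; |p(2)| = 15; equality at z=2: no.


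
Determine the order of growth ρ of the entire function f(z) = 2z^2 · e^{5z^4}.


M(r) = max_{|z|=r} |2|·|z|^2·|e^{5z^4}| = 2·r^2 · e^{5r^4} (the factors attain their maxima compatibly on |z|=r). Then log M(r) = log 2 + 2·log r + 5r^4, dominated by the last term, so log log M(r) ~ 4·log r. The polynomial factor 2z^2 contributes only a log r term and does not affect the order. ρ = 4.
Therefore ρ = 4.

Order ρ = 4.


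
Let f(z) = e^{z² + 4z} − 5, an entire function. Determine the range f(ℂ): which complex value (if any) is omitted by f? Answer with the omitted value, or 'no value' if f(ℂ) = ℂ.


Little Picard bounds the complement of f(ℂ) to at most one point.
The exponent g(z) = z² + 4z is a nonconstant polynomial, hence surjective onto ℂ. So e^{g(z)} takes every value in {e^w : w ∈ ℂ} = ℂ ∖ {0}. Adding -5 shifts the range to ℂ ∖ {-5}. f omits exactly -5.

Omitted value: -5.


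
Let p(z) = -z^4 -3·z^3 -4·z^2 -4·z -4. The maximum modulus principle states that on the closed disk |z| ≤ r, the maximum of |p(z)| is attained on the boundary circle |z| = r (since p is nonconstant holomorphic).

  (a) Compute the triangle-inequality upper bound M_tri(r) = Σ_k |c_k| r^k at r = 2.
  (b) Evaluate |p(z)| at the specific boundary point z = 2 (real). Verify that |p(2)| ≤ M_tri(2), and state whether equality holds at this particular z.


Coefficients: c_0 = -4, c_1 = -4, c_2 = -4, c_3 = -3, c_4 = -1. Radius r = 2.
Part (a). Triangle bound: M_tri(r) = Σ_k |c_k| r^k
  = |-4|·2^0 + |-4|·2^1 + |-4|·2^2 + |-3|·2^3 + |-1|·2^4
  = 4 + 8 + 16 + 24 + 16 = 68.
This bounds M(r) := max_{|z|=r} |p(z)| from above; equality holds iff all terms c_k z^k can be made to align in phase at a single z on |z|=r.
Part (b). At z = 2 (real, on the circle |z| = r):
  p(2) = (-4)·2^0 + (-4)·2^1 + (-4)·2^2 + (-3)·2^3 + (-1)·2^4 = -68.
  |p(2)| = 68.
Since all nonzero coefficients share the same sign, |p(2)| = 68 = M_tri(2); the triangle bound is attained at z = 2, so in fact M(r) = 68.

M_tri(2) = 68; |p(2)| = 68; equality at z=2: yes.


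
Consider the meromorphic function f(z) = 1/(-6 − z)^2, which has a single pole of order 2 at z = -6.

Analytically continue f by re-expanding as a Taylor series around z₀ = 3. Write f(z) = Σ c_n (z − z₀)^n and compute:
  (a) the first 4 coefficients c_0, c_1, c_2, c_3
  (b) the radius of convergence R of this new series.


Let w = z − z₀, so z = z₀ + w.
Then -6 − z = -6 − (z₀ + w) = (-6 − z₀) − w = -9 − w.
f(z) = 1/(-9 − w)^2 = (1/(-9)^2) · (1 − w/(-9))^{−2}.
By the binomial series (1−u)^{−2} = Σ_{n≥0} C(n+1, 1) u^n for |u|<1, with u = w/(-9):
  c_n = C(n+1, 1) / (-9)^(n+2).
  c_0 = 1/(-9)^2 = 1/81.
  c_1 = 2/(-9)^3 = -2/729.
  c_2 = 3/(-9)^4 = 1/2187.
  c_3 = 4/(-9)^5 = -4/59049.
The series is valid for |w/d| < 1, i.e. |z − z₀| < |d|.
Radius of convergence: R = |-6 − z₀| = |-9| = 9 (distance from z₀ to the singularity z = -6).

c_0 = 1/81, c_1 = -2/729, c_2 = 1/2187, c_3 = -4/59049; R = 9.


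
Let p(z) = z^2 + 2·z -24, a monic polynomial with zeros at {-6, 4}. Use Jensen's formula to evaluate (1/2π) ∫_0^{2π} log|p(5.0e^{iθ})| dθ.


Zeros: -6, 4; r = 5.0.
Inside |z| < r: 4. Outside (|z| ≥ r): -6.
p(0) = -24, so log|p(0)| = log(24) = 3.1781.
Apply Jensen: I(r) = log|p(0)| + Σ_k log(r/|z_k|), summed over zeros inside |z| < r.
  log(r/|z_k|) for z_k = 4: log(5.0/4) = 0.2231
  Outside zeros (-6) contribute nothing to the Jensen sum.
Sum over inside zeros: 0.2231.
I(r) = log|p(0)| + (inside sum) = 3.1781 + 0.2231 = 3.4012.
Note: since some zeros are outside |z| ≤ r, the simplified n·log(r) form does NOT apply — only the inside zeros contribute.

I(r) ≈ 3.4012.


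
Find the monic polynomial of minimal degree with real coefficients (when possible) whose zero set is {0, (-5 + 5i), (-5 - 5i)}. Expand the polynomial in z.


The polynomial is p(z) = ∏_{α ∈ S} (z − α), where S = {0, (-5 + 5i), (-5 - 5i)}.
Expanding the product yields: p(z) = z^3 + 10·z^2 + 50·z.
Note conjugate pairs combine to real quadratics: (z − (-5+5i))(z − (-5−5i)) = z² + 10z + 50.
The resulting polynomial has degree 3 and real coefficients as required.

p(z) = z^3 + 10·z^2 + 50·z.


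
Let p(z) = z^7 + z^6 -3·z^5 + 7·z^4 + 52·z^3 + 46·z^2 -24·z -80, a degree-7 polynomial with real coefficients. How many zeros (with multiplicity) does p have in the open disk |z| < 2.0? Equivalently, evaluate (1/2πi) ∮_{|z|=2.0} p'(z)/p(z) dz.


The zeros of p are: (2 + 2i), (2 - 2i), (-1 + 1i), (-1 - 1i), 1, (-2 + 1i), (-2 - 1i).
Their magnitudes are: 2.828, 2.828, 1.414, 1.414, 1, 2.236, 2.236.
Zeros with |z| < R = 2.0: (-1 + 1i), (-1 - 1i), 1.
Count = 3.
By the argument principle, (1/2πi) ∮_{|z|=R} p'(z)/p(z) dz equals exactly this count.

Number of zeros inside |z| < 2.0: 3.


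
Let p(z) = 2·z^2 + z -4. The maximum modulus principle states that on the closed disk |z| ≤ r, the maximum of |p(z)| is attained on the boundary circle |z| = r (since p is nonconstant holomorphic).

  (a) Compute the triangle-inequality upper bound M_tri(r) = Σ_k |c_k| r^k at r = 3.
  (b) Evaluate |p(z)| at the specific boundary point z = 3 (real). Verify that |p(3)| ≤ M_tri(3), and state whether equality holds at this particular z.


Coefficients: c_0 = -4, c_1 = 1, c_2 = 2. Radius r = 3.
Part (a). Triangle bound: M_tri(r) = Σ_k |c_k| r^k
  = |-4|·3^0 + |1|·3^1 + |2|·3^2
  = 4 + 3 + 18 = 25.
This bounds M(r) := max_{|z|=r} |p(z)| from above; equality holds iff all terms c_k z^k can be made to align in phase at a single z on |z|=r.
Part (b). At z = 3 (real, on the circle |z| = r):
  p(3) = (-4)·3^0 + (1)·3^1 + (2)·3^2 = 17.
  |p(3)| = 17.
Check: |p(3)| = 17 ≤ 25 = M_tri(3). ✓ Equality does not hold at z = 3 (the coefficients have mixed signs, so the terms do not all align in phase there).

M_tri(3) = 25; |p(3)| = 17; equality at z=3: no.


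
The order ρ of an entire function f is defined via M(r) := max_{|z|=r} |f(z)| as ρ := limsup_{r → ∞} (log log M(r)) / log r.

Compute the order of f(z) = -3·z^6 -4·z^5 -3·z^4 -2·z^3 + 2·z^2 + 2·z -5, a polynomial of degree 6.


|f(z)| ≤ Σ|c_k|·r^k = O(r^6) as r → ∞. Polynomial growth is O(e^{r^ε}) for every ε > 0 (since r^6/e^{r^ε} → 0), so ρ ≤ ε for all ε > 0, i.e. ρ = 0. Every nonconstant polynomial has order 0.
Therefore ρ = 0.

Order ρ = 0.


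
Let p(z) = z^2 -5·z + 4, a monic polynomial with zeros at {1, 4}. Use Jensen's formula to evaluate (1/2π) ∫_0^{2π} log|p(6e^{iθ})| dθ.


Zeros: 1, 4; r = 6.
Inside |z| < r: 1, 4. Outside (|z| ≥ r): ∅.
p(0) = 4, so log|p(0)| = log(4) = 1.3863.
Apply Jensen: I(r) = log|p(0)| + Σ_k log(r/|z_k|), summed over zeros inside |z| < r.
  log(r/|z_k|) for z_k = 1: log(6/1) = 1.7918
  log(r/|z_k|) for z_k = 4: log(6/4) = 0.4055
Sum over inside zeros: 2.1972.
I(r) = log|p(0)| + (inside sum) = 1.3863 + 2.1972 = 3.5835.
Closed form (all zeros inside, monic): I(r) = n·log(r) = 2·log(6) = 3.5835. ✓

I(r) ≈ 3.5835.


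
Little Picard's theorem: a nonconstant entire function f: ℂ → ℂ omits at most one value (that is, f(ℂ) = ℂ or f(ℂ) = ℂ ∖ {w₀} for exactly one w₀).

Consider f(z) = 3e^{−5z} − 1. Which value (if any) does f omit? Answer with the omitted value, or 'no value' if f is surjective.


Little Picard bounds the complement of f(ℂ) to at most one point.
e^{−5z} is never zero on ℂ, so 3·e^{−5z} takes every value in ℂ ∖ {0}. Adding -1 shifts the range to ℂ ∖ {-1}. Thus f omits exactly the value -1.

Omitted value: -1.


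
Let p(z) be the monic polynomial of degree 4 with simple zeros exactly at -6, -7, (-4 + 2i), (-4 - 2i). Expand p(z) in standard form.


The polynomial is p(z) = ∏_{α ∈ S} (z − α), where S = {-6, -7, (-4 + 2i), (-4 - 2i)}.
Expanding the product yields: p(z) = z^4 + 21·z^3 + 166·z^2 + 596·z + 840.
Note conjugate pairs combine to real quadratics: (z − (-4+2i))(z − (-4−2i)) = z² + 8z + 20.
The resulting polynomial has degree 4 and real coefficients as required.

p(z) = z^4 + 21·z^3 + 166·z^2 + 596·z + 840.


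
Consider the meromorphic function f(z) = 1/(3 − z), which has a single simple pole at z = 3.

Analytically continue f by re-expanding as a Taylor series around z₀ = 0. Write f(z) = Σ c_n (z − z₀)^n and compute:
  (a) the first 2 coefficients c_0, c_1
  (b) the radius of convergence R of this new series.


Let w = z − z₀, so z = z₀ + w.
Then 3 − z = 3 − (z₀ + w) = (3 − z₀) − w = 3 − w.
f(z) = 1/(3 − w) = (1/(3)) · 1/(1 − w/(3)) = Σ_{n≥0} w^n / (3)^(n+1).
So c_n = 1/(3)^(n+1):
  c_0 = 1/(3)^1 = 1/3.
  c_1 = 1/(3)^2 = 1/9.
The series is valid for |w/d| < 1, i.e. |z − z₀| < |d|.
Radius of convergence: R = |3 − z₀| = |3| = 3 (distance from z₀ to the singularity z = 3).

c_0 = 1/3, c_1 = 1/9; R = 3.


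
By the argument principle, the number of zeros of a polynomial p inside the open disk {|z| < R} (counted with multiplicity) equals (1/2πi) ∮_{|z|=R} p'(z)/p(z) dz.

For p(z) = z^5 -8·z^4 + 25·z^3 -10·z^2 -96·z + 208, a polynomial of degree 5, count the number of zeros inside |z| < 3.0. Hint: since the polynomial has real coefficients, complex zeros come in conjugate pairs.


The zeros of p are: (3 + 2i), (3 - 2i), -2, (2 + 2i), (2 - 2i).
Their magnitudes are: 3.606, 3.606, 2, 2.828, 2.828.
Zeros with |z| < R = 3.0: -2, (2 + 2i), (2 - 2i).
Count = 3.
By the argument principle, (1/2πi) ∮_{|z|=R} p'(z)/p(z) dz equals exactly this count.

Number of zeros inside |z| < 3.0: 3.


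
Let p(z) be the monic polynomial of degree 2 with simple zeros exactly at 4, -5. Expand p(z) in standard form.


The polynomial is p(z) = ∏_{α ∈ S} (z − α), where S = {4, -5}.
Expanding the product yields: p(z) = z^2 + z -20.
The resulting polynomial has degree 2 and real coefficients as required.

p(z) = z^2 + z -20.


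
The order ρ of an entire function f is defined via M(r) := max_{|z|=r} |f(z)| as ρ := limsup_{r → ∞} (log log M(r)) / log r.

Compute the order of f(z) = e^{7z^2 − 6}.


|e^{7z^2 − 6}| = e^{Re(7·z^2) + -6} ≤ e^{7|z|^2 + -6} = e^{7r^2 + -6} on |z| = r, so ρ ≤ 2. Choosing z on |z|=r so that 7·z^2 is real positive (always possible by picking arg z appropriately) gives |f(z)| = e^{7r^2 + -6}, matching the bound. The additive constant -6 does not affect log log M(r) ~ 2·log r. Hence ρ = 2.
Therefore ρ = 2.

Order ρ = 2.


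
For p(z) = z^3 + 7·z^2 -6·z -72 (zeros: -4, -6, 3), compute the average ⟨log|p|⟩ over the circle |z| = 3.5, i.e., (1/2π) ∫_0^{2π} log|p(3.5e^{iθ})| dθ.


Zeros: -6, -4, 3; r = 3.5.
Inside |z| < r: 3. Outside (|z| ≥ r): -6, -4.
p(0) = -72, so log|p(0)| = log(72) = 4.2767.
Apply Jensen: I(r) = log|p(0)| + Σ_k log(r/|z_k|), summed over zeros inside |z| < r.
  log(r/|z_k|) for z_k = 3: log(3.5/3) = 0.1542
  Outside zeros (-6, -4) contribute nothing to the Jensen sum.
Sum over inside zeros: 0.1542.
I(r) = log|p(0)| + (inside sum) = 4.2767 + 0.1542 = 4.4308.
Note: since some zeros are outside |z| ≤ r, the simplified n·log(r) form does NOT apply — only the inside zeros contribute.

I(r) ≈ 4.4308.


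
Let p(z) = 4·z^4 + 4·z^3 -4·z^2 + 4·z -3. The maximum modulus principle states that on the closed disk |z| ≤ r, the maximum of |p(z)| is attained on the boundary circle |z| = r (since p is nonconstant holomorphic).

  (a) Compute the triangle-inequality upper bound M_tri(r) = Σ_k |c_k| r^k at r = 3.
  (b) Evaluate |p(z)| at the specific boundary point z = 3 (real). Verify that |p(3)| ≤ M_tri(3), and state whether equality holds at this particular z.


Coefficients: c_0 = -3, c_1 = 4, c_2 = -4, c_3 = 4, c_4 = 4. Radius r = 3.
Part (a). Triangle bound: M_tri(r) = Σ_k |c_k| r^k
  = |-3|·3^0 + |4|·3^1 + |-4|·3^2 + |4|·3^3 + |4|·3^4
  = 3 + 12 + 36 + 108 + 324 = 483.
This bounds M(r) := max_{|z|=r} |p(z)| from above; equality holds iff all terms c_k z^k can be made to align in phase at a single z on |z|=r.
Part (b). At z = 3 (real, on the circle |z| = r):
  p(3) = (-3)·3^0 + (4)·3^1 + (-4)·3^2 + (4)·3^3 + (4)·3^4 = 405.
  |p(3)| = 405.
Check: |p(3)| = 405 ≤ 483 = M_tri(3). ✓ Equality does not hold at z = 3 (the coefficients have mixed signs, so the terms do not all align in phase there).

M_tri(3) = 483; |p(3)| = 405; equality at z=3: no.


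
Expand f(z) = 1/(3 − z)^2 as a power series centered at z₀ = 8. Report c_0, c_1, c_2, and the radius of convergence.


Let w = z − z₀, so z = z₀ + w.
Then 3 − z = 3 − (z₀ + w) = (3 − z₀) − w = -5 − w.
f(z) = 1/(-5 − w)^2 = (1/(-5)^2) · (1 − w/(-5))^{−2}.
By the binomial series (1−u)^{−2} = Σ_{n≥0} C(n+1, 1) u^n for |u|<1, with u = w/(-5):
  c_n = C(n+1, 1) / (-5)^(n+2).
  c_0 = 1/(-5)^2 = 1/25.
  c_1 = 2/(-5)^3 = -2/125.
  c_2 = 3/(-5)^4 = 3/625.
The series is valid for |w/d| < 1, i.e. |z − z₀| < |d|.
Radius of convergence: R = |3 − z₀| = |-5| = 5 (distance from z₀ to the singularity z = 3).

c_0 = 1/25, c_1 = -2/125, c_2 = 3/625; R = 5.


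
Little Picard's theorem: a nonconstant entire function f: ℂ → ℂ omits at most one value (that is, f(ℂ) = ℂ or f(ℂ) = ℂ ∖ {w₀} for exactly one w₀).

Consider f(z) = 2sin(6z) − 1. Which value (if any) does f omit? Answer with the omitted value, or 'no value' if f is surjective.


Little Picard bounds the complement of f(ℂ) to at most one point.
sin is entire and surjective onto ℂ: for every w ∈ ℂ, sin(ζ) = w has a solution ζ ∈ ℂ (e.g., via the complex inverse arcsin). With ζ = 6z this gives z = ζ/(6). Then 2·sin(6z) takes every value in 2·ℂ = ℂ, and adding -1 is a bijection of ℂ. So f is surjective and omits no value. (Note: only on the real line is sin bounded by [−1, 1].)

Omitted value: no value.


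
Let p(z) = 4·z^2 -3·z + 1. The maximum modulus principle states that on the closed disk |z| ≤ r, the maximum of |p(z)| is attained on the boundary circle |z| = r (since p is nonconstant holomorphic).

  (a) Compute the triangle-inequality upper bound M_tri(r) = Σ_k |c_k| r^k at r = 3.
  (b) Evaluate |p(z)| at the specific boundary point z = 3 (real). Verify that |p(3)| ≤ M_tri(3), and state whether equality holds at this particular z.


Coefficients: c_0 = 1, c_1 = -3, c_2 = 4. Radius r = 3.
Part (a). Triangle bound: M_tri(r) = Σ_k |c_k| r^k
  = |1|·3^0 + |-3|·3^1 + |4|·3^2
  = 1 + 9 + 36 = 46.
This bounds M(r) := max_{|z|=r} |p(z)| from above; equality holds iff all terms c_k z^k can be made to align in phase at a single z on |z|=r.
Part (b). At z = 3 (real, on the circle |z| = r):
  p(3) = (1)·3^0 + (-3)·3^1 + (4)·3^2 = 28.
  |p(3)| = 28.
Check: |p(3)| = 28 ≤ 46 = M_tri(3). ✓ Equality does not hold at z = 3 (the coefficients have mixed signs, so the terms do not all align in phase there).

M_tri(3) = 46; |p(3)| = 28; equality at z=3: no.


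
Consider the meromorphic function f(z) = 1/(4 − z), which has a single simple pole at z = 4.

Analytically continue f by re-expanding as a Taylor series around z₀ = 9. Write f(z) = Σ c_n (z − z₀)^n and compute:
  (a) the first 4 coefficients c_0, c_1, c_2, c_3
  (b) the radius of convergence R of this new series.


Let w = z − z₀, so z = z₀ + w.
Then 4 − z = 4 − (z₀ + w) = (4 − z₀) − w = -5 − w.
f(z) = 1/(-5 − w) = (1/(-5)) · 1/(1 − w/(-5)) = Σ_{n≥0} w^n / (-5)^(n+1).
So c_n = 1/(-5)^(n+1):
  c_0 = 1/(-5)^1 = -1/5.
  c_1 = 1/(-5)^2 = 1/25.
  c_2 = 1/(-5)^3 = -1/125.
  c_3 = 1/(-5)^4 = 1/625.
The series is valid for |w/d| < 1, i.e. |z − z₀| < |d|.
Radius of convergence: R = |4 − z₀| = |-5| = 5 (distance from z₀ to the singularity z = 4).

c_0 = -1/5, c_1 = 1/25, c_2 = -1/125, c_3 = 1/625; R = 5.


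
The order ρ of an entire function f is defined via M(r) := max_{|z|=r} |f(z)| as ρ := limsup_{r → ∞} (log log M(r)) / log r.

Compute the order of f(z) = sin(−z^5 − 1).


Write sin(w) = (e^{iw} ± e^{−iw})/(2 or 2i), so |sin(w)| ≤ e^{|w|}. With w = −z^5 − 1, |w| ≤ 1r^5 + 1 on |z|=r, giving M(r) ≤ e^{1r^5 + 1} and ρ ≤ 5. For the lower bound, choose z on |z|=r with -1z^5 purely imaginary of modulus 1r^5; then |sin(−z^5 − 1)| grows like e^{1r^5}/2, so ρ ≥ 5. Hence ρ = 5.
Therefore ρ = 5.

Order ρ = 5.


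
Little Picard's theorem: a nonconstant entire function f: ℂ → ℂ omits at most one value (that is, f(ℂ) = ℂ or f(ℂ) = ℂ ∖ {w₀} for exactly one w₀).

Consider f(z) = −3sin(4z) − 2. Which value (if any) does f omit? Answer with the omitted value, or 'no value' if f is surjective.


Little Picard bounds the complement of f(ℂ) to at most one point.
sin is entire and surjective onto ℂ: for every w ∈ ℂ, sin(ζ) = w has a solution ζ ∈ ℂ (e.g., via the complex inverse arcsin). With ζ = 4z this gives z = ζ/(4). Then -3·sin(4z) takes every value in -3·ℂ = ℂ, and adding -2 is a bijection of ℂ. So f is surjective and omits no value. (Note: only on the real line is sin bounded by [−1, 1].)

Omitted value: no value.


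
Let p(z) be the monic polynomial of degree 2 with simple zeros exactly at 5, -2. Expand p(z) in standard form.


The polynomial is p(z) = ∏_{α ∈ S} (z − α), where S = {5, -2}.
Expanding the product yields: p(z) = z^2 -3·z -10.
The resulting polynomial has degree 2 and real coefficients as required.

p(z) = z^2 -3·z -10.


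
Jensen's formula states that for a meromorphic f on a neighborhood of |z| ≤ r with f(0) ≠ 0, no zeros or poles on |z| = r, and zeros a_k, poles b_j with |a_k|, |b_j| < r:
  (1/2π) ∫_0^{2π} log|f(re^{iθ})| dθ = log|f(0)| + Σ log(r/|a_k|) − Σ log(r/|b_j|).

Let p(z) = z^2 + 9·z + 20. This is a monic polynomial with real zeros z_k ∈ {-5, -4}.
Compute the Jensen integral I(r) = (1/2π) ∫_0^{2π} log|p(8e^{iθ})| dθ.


Zeros: -5, -4; r = 8.
Inside |z| < r: -5, -4. Outside (|z| ≥ r): ∅.
p(0) = 20, so log|p(0)| = log(20) = 2.9957.
Apply Jensen: I(r) = log|p(0)| + Σ_k log(r/|z_k|), summed over zeros inside |z| < r.
  log(r/|z_k|) for z_k = -5: log(8/5) = 0.4700
  log(r/|z_k|) for z_k = -4: log(8/4) = 0.6931
Sum over inside zeros: 1.1632.
I(r) = log|p(0)| + (inside sum) = 2.9957 + 1.1632 = 4.1589.
Closed form (all zeros inside, monic): I(r) = n·log(r) = 2·log(8) = 4.1589. ✓

I(r) ≈ 4.1589.


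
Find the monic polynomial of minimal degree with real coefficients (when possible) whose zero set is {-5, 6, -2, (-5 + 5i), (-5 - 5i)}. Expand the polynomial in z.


The polynomial is p(z) = ∏_{α ∈ S} (z − α), where S = {-5, 6, -2, (-5 + 5i), (-5 - 5i)}.
Expanding the product yields: p(z) = z^5 + 11·z^4 + 28·z^3 -330·z^2 -2200·z -3000.
Note conjugate pairs combine to real quadratics: (z − (-5+5i))(z − (-5−5i)) = z² + 10z + 50.
The resulting polynomial has degree 5 and real coefficients as required.

p(z) = z^5 + 11·z^4 + 28·z^3 -330·z^2 -2200·z -3000.


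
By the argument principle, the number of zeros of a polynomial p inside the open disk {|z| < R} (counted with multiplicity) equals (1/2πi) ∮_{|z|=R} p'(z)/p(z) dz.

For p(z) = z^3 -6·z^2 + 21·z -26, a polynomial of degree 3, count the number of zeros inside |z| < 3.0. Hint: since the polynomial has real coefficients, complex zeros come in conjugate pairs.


The zeros of p are: (2 + 3i), (2 - 3i), 2.
Their magnitudes are: 3.606, 3.606, 2.
Zeros with |z| < R = 3.0: 2.
Count = 1.
By the argument principle, (1/2πi) ∮_{|z|=R} p'(z)/p(z) dz equals exactly this count.

Number of zeros inside |z| < 3.0: 1.


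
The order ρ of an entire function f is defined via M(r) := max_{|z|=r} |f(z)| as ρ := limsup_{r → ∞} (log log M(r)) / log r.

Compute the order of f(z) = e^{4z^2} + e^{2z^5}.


Each summand is entire of order 2 and 5 respectively (as in the single-exponential case). The order of a sum is at most the max of the orders, so ρ ≤ 5. For the lower bound: on |z|=r choose arg z so that 2z^5 is real positive; then |e^{2z^5}| = e^{2r^5} while |e^{4z^2}| ≤ e^{4r^2} = o(e^{2r^5}). So |f| ≥ e^{2r^5}(1 − o(1)) and ρ ≥ 5. Hence ρ = max(2, 5) = 5.
Therefore ρ = 5.

Order ρ = 5.


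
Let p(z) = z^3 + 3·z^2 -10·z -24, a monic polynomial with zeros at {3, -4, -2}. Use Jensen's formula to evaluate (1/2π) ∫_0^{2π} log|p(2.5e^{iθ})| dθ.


Zeros: -4, -2, 3; r = 2.5.
Inside |z| < r: -2. Outside (|z| ≥ r): -4, 3.
p(0) = -24, so log|p(0)| = log(24) = 3.1781.
Apply Jensen: I(r) = log|p(0)| + Σ_k log(r/|z_k|), summed over zeros inside |z| < r.
  log(r/|z_k|) for z_k = -2: log(2.5/2) = 0.2231
  Outside zeros (-4, 3) contribute nothing to the Jensen sum.
Sum over inside zeros: 0.2231.
I(r) = log|p(0)| + (inside sum) = 3.1781 + 0.2231 = 3.4012.
Note: since some zeros are outside |z| ≤ r, the simplified n·log(r) form does NOT apply — only the inside zeros contribute.

I(r) ≈ 3.4012.


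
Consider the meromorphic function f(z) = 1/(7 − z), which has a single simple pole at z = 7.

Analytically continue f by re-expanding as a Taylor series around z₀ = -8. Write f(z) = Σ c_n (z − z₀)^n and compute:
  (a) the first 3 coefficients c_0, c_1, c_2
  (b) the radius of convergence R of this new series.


Let w = z − z₀, so z = z₀ + w.
Then 7 − z = 7 − (z₀ + w) = (7 − z₀) − w = 15 − w.
f(z) = 1/(15 − w) = (1/(15)) · 1/(1 − w/(15)) = Σ_{n≥0} w^n / (15)^(n+1).
So c_n = 1/(15)^(n+1):
  c_0 = 1/(15)^1 = 1/15.
  c_1 = 1/(15)^2 = 1/225.
  c_2 = 1/(15)^3 = 1/3375.
The series is valid for |w/d| < 1, i.e. |z − z₀| < |d|.
Radius of convergence: R = |7 − z₀| = |15| = 15 (distance from z₀ to the singularity z = 7).

c_0 = 1/15, c_1 = 1/225, c_2 = 1/3375; R = 15.


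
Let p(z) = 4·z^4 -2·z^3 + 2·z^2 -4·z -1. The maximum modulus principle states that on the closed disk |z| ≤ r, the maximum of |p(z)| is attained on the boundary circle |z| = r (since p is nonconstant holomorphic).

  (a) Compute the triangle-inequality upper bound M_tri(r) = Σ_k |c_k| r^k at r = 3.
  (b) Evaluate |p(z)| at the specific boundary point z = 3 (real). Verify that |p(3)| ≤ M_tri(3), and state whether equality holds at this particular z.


Coefficients: c_0 = -1, c_1 = -4, c_2 = 2, c_3 = -2, c_4 = 4. Radius r = 3.
Part (a). Triangle bound: M_tri(r) = Σ_k |c_k| r^k
  = |-1|·3^0 + |-4|·3^1 + |2|·3^2 + |-2|·3^3 + |4|·3^4
  = 1 + 12 + 18 + 54 + 324 = 409.
This bounds M(r) := max_{|z|=r} |p(z)| from above; equality holds iff all terms c_k z^k can be made to align in phase at a single z on |z|=r.
Part (b). At z = 3 (real, on the circle |z| = r):
  p(3) = (-1)·3^0 + (-4)·3^1 + (2)·3^2 + (-2)·3^3 + (4)·3^4 = 275.
  |p(3)| = 275.
Check: |p(3)| = 275 ≤ 409 = M_tri(3). ✓ Equality does not hold at z = 3 (the coefficients have mixed signs, so the terms do not all align in phase there).

M_tri(3) = 409; |p(3)| = 275; equality at z=3: no.


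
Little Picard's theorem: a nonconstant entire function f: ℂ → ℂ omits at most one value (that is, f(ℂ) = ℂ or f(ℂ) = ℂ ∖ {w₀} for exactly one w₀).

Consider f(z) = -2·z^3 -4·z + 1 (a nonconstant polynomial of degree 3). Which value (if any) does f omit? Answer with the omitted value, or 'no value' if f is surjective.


Little Picard bounds the complement of f(ℂ) to at most one point.
For every w ∈ ℂ, the equation p(z) − w = 0 is a nonconstant polynomial in z and hence has at least one root by the fundamental theorem of algebra. So p is surjective onto ℂ, omitting no value.

Omitted value: no value.


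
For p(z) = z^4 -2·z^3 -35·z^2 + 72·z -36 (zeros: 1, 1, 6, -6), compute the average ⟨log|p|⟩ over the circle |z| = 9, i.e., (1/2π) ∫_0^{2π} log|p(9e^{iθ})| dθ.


Zeros: -6, 1, 1, 6; r = 9.
Inside |z| < r: -6, 1, 1, 6. Outside (|z| ≥ r): ∅.
p(0) = -36, so log|p(0)| = log(36) = 3.5835.
Apply Jensen: I(r) = log|p(0)| + Σ_k log(r/|z_k|), summed over zeros inside |z| < r.
  log(r/|z_k|) for z_k = 1: log(9/1) = 2.1972
  log(r/|z_k|) for z_k = 1: log(9/1) = 2.1972
  log(r/|z_k|) for z_k = 6: log(9/6) = 0.4055
  log(r/|z_k|) for z_k = -6: log(9/6) = 0.4055
Sum over inside zeros: 5.2054.
I(r) = log|p(0)| + (inside sum) = 3.5835 + 5.2054 = 8.7889.
Closed form (all zeros inside, monic): I(r) = n·log(r) = 4·log(9) = 8.7889. ✓

I(r) ≈ 8.7889.


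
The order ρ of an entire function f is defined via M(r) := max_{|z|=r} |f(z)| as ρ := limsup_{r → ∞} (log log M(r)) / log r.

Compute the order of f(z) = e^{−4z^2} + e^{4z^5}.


Each summand is entire of order 2 and 5 respectively (as in the single-exponential case). The order of a sum is at most the max of the orders, so ρ ≤ 5. For the lower bound: on |z|=r choose arg z so that 4z^5 is real positive; then |e^{4z^5}| = e^{4r^5} while |e^{-4z^2}| ≤ e^{4r^2} = o(e^{4r^5}). So |f| ≥ e^{4r^5}(1 − o(1)) and ρ ≥ 5. Hence ρ = max(2, 5) = 5.
Therefore ρ = 5.

Order ρ = 5.


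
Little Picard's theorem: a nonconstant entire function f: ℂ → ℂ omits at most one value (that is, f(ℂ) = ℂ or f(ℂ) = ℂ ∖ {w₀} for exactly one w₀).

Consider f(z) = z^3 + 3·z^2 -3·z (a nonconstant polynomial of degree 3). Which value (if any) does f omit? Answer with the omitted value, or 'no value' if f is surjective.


Little Picard bounds the complement of f(ℂ) to at most one point.
For every w ∈ ℂ, the equation p(z) − w = 0 is a nonconstant polynomial in z and hence has at least one root by the fundamental theorem of algebra. So p is surjective onto ℂ, omitting no value.

Omitted value: no value.


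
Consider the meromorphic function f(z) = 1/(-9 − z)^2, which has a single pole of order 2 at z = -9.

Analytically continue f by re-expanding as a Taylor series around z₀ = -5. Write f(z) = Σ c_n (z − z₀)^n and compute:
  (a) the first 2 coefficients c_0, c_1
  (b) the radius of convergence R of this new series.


Let w = z − z₀, so z = z₀ + w.
Then -9 − z = -9 − (z₀ + w) = (-9 − z₀) − w = -4 − w.
f(z) = 1/(-4 − w)^2 = (1/(-4)^2) · (1 − w/(-4))^{−2}.
By the binomial series (1−u)^{−2} = Σ_{n≥0} C(n+1, 1) u^n for |u|<1, with u = w/(-4):
  c_n = C(n+1, 1) / (-4)^(n+2).
  c_0 = 1/(-4)^2 = 1/16.
  c_1 = 2/(-4)^3 = -1/32.
The series is valid for |w/d| < 1, i.e. |z − z₀| < |d|.
Radius of convergence: R = |-9 − z₀| = |-4| = 4 (distance from z₀ to the singularity z = -9).

c_0 = 1/16, c_1 = -1/32; R = 4.


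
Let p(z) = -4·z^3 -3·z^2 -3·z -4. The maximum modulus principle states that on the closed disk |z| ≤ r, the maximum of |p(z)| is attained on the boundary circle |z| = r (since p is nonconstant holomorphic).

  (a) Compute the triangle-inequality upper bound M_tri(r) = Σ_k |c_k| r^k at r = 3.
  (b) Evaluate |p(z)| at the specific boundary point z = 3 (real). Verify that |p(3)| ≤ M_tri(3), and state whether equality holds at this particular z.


Coefficients: c_0 = -4, c_1 = -3, c_2 = -3, c_3 = -4. Radius r = 3.
Part (a). Triangle bound: M_tri(r) = Σ_k |c_k| r^k
  = |-4|·3^0 + |-3|·3^1 + |-3|·3^2 + |-4|·3^3
  = 4 + 9 + 27 + 108 = 148.
This bounds M(r) := max_{|z|=r} |p(z)| from above; equality holds iff all terms c_k z^k can be made to align in phase at a single z on |z|=r.
Part (b). At z = 3 (real, on the circle |z| = r):
  p(3) = (-4)·3^0 + (-3)·3^1 + (-3)·3^2 + (-4)·3^3 = -148.
  |p(3)| = 148.
Since all nonzero coefficients share the same sign, |p(3)| = 148 = M_tri(3); the triangle bound is attained at z = 3, so in fact M(r) = 148.

M_tri(3) = 148; |p(3)| = 148; equality at z=3: yes.


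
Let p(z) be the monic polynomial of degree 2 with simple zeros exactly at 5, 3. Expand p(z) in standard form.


The polynomial is p(z) = ∏_{α ∈ S} (z − α), where S = {5, 3}.
Expanding the product yields: p(z) = z^2 -8·z + 15.
The resulting polynomial has degree 2 and real coefficients as required.

p(z) = z^2 -8·z + 15.


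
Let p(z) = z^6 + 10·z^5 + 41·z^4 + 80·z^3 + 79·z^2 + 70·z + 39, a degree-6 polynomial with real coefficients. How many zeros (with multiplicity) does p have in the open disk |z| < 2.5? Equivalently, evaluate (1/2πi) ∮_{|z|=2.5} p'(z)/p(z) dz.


The zeros of p are: -3, -1, (0 + 1i), (0 - 1i), (-3 + 2i), (-3 - 2i).
Their magnitudes are: 3, 1, 1, 1, 3.606, 3.606.
Zeros with |z| < R = 2.5: -1, (0 + 1i), (0 - 1i).
Count = 3.
By the argument principle, (1/2πi) ∮_{|z|=R} p'(z)/p(z) dz equals exactly this count.

Number of zeros inside |z| < 2.5: 3.


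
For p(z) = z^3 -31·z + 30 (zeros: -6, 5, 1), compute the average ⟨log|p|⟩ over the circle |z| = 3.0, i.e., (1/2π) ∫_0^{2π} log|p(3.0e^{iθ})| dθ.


Zeros: -6, 1, 5; r = 3.0.
Inside |z| < r: 1. Outside (|z| ≥ r): -6, 5.
p(0) = 30, so log|p(0)| = log(30) = 3.4012.
Apply Jensen: I(r) = log|p(0)| + Σ_k log(r/|z_k|), summed over zeros inside |z| < r.
  log(r/|z_k|) for z_k = 1: log(3.0/1) = 1.0986
  Outside zeros (-6, 5) contribute nothing to the Jensen sum.
Sum over inside zeros: 1.0986.
I(r) = log|p(0)| + (inside sum) = 3.4012 + 1.0986 = 4.4998.
Note: since some zeros are outside |z| ≤ r, the simplified n·log(r) form does NOT apply — only the inside zeros contribute.

I(r) ≈ 4.4998.


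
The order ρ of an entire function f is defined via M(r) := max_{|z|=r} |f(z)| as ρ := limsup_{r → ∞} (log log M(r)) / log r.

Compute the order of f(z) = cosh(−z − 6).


cosh(w) is a linear combination of e^{iw} and e^{−iw} (or e^w, e^{−w} in the hyperbolic case), so |cosh(w)| ≤ e^{|w|}. With w = −z − 6, |w| ≤ 1|z| + 6 = 1r + 6 on |z| = r, giving M(r) ≤ e^{1r + 6}, so ρ ≤ 1. On a suitable ray (z = it for sin/cos; z = t for sinh/cosh, t real → ∞), |cosh(−z − 6)| grows like e^{1|t|}/2, so ρ ≥ 1. Hence ρ = 1.
Therefore ρ = 1.

Order ρ = 1.


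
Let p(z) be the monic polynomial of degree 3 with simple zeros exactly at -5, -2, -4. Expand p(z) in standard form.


The polynomial is p(z) = ∏_{α ∈ S} (z − α), where S = {-5, -2, -4}.
Expanding the product yields: p(z) = z^3 + 11·z^2 + 38·z + 40.
The resulting polynomial has degree 3 and real coefficients as required.

p(z) = z^3 + 11·z^2 + 38·z + 40.


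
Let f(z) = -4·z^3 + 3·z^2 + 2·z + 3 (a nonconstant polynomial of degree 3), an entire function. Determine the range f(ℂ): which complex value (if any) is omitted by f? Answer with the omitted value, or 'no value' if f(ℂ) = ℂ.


Little Picard bounds the complement of f(ℂ) to at most one point.
For every w ∈ ℂ, the equation p(z) − w = 0 is a nonconstant polynomial in z and hence has at least one root by the fundamental theorem of algebra. So p is surjective onto ℂ, omitting no value.

Omitted value: no value.


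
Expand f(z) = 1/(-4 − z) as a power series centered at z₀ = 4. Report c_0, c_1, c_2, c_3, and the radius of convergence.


Let w = z − z₀, so z = z₀ + w.
Then -4 − z = -4 − (z₀ + w) = (-4 − z₀) − w = -8 − w.
f(z) = 1/(-8 − w) = (1/(-8)) · 1/(1 − w/(-8)) = Σ_{n≥0} w^n / (-8)^(n+1).
So c_n = 1/(-8)^(n+1):
  c_0 = 1/(-8)^1 = -1/8.
  c_1 = 1/(-8)^2 = 1/64.
  c_2 = 1/(-8)^3 = -1/512.
  c_3 = 1/(-8)^4 = 1/4096.
The series is valid for |w/d| < 1, i.e. |z − z₀| < |d|.
Radius of convergence: R = |-4 − z₀| = |-8| = 8 (distance from z₀ to the singularity z = -4).

c_0 = -1/8, c_1 = 1/64, c_2 = -1/512, c_3 = 1/4096; R = 8.


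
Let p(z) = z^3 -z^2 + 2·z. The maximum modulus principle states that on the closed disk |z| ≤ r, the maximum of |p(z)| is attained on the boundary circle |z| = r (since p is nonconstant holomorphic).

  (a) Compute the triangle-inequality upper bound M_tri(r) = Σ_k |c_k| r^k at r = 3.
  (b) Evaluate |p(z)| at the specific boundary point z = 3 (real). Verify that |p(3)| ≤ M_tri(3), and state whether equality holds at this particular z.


Coefficients: c_0 = 0, c_1 = 2, c_2 = -1, c_3 = 1. Radius r = 3.
Part (a). Triangle bound: M_tri(r) = Σ_k |c_k| r^k
  = |0|·3^0 + |2|·3^1 + |-1|·3^2 + |1|·3^3
  = 0 + 6 + 9 + 27 = 42.
This bounds M(r) := max_{|z|=r} |p(z)| from above; equality holds iff all terms c_k z^k can be made to align in phase at a single z on |z|=r.
Part (b). At z = 3 (real, on the circle |z| = r):
  p(3) = (0)·3^0 + (2)·3^1 + (-1)·3^2 + (1)·3^3 = 24.
  |p(3)| = 24.
Check: |p(3)| = 24 ≤ 42 = M_tri(3). ✓ Equality does not hold at z = 3 (the coefficients have mixed signs, so the terms do not all align in phase there).

M_tri(3) = 42; |p(3)| = 24; equality at z=3: no.


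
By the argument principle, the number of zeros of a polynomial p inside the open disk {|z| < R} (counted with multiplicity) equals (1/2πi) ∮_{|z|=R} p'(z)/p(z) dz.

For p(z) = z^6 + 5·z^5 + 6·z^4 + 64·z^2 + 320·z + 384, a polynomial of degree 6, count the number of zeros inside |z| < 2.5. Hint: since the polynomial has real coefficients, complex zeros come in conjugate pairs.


The zeros of p are: (2 + 2i), (2 - 2i), (-2 + 2i), (-2 - 2i), -3, -2.
Their magnitudes are: 2.828, 2.828, 2.828, 2.828, 3, 2.
Zeros with |z| < R = 2.5: -2.
Count = 1.
By the argument principle, (1/2πi) ∮_{|z|=R} p'(z)/p(z) dz equals exactly this count.

Number of zeros inside |z| < 2.5: 1.


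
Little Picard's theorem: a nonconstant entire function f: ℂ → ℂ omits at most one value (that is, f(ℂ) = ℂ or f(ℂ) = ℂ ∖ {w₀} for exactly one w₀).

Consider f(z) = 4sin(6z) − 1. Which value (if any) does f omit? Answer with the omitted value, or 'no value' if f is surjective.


Little Picard bounds the complement of f(ℂ) to at most one point.
sin is entire and surjective onto ℂ: for every w ∈ ℂ, sin(ζ) = w has a solution ζ ∈ ℂ (e.g., via the complex inverse arcsin). With ζ = 6z this gives z = ζ/(6). Then 4·sin(6z) takes every value in 4·ℂ = ℂ, and adding -1 is a bijection of ℂ. So f is surjective and omits no value. (Note: only on the real line is sin bounded by [−1, 1].)

Omitted value: no value.


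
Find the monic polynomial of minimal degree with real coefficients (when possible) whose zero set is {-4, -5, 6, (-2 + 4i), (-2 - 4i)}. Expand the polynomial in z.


The polynomial is p(z) = ∏_{α ∈ S} (z − α), where S = {-4, -5, 6, (-2 + 4i), (-2 - 4i)}.
Expanding the product yields: p(z) = z^5 + 7·z^4 -2·z^3 -196·z^2 -1160·z -2400.
Note conjugate pairs combine to real quadratics: (z − (-2+4i))(z − (-2−4i)) = z² + 4z + 20.
The resulting polynomial has degree 5 and real coefficients as required.

p(z) = z^5 + 7·z^4 -2·z^3 -196·z^2 -1160·z -2400.


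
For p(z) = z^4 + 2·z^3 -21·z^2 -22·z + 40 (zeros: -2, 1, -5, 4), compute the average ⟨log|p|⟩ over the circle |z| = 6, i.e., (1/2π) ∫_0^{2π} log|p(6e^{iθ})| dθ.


Zeros: -5, -2, 1, 4; r = 6.
Inside |z| < r: -5, -2, 1, 4. Outside (|z| ≥ r): ∅.
p(0) = 40, so log|p(0)| = log(40) = 3.6889.
Apply Jensen: I(r) = log|p(0)| + Σ_k log(r/|z_k|), summed over zeros inside |z| < r.
  log(r/|z_k|) for z_k = -2: log(6/2) = 1.0986
  log(r/|z_k|) for z_k = 1: log(6/1) = 1.7918
  log(r/|z_k|) for z_k = -5: log(6/5) = 0.1823
  log(r/|z_k|) for z_k = 4: log(6/4) = 0.4055
Sum over inside zeros: 3.4782.
I(r) = log|p(0)| + (inside sum) = 3.6889 + 3.4782 = 7.1670.
Closed form (all zeros inside, monic): I(r) = n·log(r) = 4·log(6) = 7.1670. ✓

I(r) ≈ 7.1670.
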